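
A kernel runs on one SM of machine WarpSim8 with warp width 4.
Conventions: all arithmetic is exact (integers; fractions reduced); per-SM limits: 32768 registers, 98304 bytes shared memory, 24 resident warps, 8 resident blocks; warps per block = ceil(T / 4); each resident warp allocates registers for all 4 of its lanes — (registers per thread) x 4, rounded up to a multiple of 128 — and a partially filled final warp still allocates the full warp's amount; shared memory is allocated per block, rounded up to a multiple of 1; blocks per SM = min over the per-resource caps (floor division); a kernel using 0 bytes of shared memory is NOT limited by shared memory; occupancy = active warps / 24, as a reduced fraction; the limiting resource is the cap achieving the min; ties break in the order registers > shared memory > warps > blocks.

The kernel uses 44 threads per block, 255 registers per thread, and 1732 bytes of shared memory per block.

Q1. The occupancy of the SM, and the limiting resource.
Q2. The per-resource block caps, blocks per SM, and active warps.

Answer: occupancy 11/12, limited by registers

registers: 2 blocks
shared memory: 56 blocks
warps: 2 blocks
blocks: 8 blocks

Answer: 2 blocks, 22 active warps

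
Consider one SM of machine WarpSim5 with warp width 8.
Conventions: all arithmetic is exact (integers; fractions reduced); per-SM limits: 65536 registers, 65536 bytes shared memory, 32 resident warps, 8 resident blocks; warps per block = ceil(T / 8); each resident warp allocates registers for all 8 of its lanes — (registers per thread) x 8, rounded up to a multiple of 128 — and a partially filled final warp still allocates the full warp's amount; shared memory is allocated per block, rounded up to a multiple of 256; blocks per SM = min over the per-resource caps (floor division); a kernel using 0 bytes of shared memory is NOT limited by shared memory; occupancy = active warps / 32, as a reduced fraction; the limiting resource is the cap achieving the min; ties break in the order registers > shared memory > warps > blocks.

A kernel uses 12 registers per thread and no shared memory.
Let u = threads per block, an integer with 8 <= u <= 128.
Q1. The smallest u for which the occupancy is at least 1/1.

Answer: u = 25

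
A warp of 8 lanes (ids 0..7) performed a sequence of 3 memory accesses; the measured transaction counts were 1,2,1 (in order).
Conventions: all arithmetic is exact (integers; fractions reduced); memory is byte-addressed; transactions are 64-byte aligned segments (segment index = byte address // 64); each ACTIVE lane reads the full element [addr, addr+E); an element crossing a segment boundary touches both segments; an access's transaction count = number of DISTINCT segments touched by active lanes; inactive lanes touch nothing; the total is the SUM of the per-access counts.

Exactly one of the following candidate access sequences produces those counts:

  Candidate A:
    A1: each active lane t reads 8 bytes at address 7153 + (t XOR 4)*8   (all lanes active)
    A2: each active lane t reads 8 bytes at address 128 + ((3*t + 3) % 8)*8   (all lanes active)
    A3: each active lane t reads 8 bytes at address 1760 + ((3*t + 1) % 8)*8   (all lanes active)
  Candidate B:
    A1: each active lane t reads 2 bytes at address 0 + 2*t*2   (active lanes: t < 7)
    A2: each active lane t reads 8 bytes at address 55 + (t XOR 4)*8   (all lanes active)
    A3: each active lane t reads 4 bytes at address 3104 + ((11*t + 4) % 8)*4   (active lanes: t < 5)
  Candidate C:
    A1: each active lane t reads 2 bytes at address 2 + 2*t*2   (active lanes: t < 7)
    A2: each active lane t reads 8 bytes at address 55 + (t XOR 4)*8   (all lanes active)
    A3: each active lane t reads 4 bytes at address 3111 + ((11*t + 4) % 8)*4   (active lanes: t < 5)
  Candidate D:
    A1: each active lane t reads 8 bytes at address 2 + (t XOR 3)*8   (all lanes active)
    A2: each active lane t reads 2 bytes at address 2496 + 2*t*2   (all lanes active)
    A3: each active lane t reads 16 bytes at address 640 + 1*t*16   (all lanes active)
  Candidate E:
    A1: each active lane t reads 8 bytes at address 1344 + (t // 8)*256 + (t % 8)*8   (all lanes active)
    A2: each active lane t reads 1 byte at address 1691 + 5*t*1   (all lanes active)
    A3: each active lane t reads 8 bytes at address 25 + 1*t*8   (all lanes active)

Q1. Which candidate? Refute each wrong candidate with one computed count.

A: A1 gives 2 transactions, not 1
C: A3 gives 2 transactions, not 1
D: A1 gives 2 transactions, not 1
E: A2 gives 1 transaction, not 2
B: all counts match (1,2,1)

Answer: B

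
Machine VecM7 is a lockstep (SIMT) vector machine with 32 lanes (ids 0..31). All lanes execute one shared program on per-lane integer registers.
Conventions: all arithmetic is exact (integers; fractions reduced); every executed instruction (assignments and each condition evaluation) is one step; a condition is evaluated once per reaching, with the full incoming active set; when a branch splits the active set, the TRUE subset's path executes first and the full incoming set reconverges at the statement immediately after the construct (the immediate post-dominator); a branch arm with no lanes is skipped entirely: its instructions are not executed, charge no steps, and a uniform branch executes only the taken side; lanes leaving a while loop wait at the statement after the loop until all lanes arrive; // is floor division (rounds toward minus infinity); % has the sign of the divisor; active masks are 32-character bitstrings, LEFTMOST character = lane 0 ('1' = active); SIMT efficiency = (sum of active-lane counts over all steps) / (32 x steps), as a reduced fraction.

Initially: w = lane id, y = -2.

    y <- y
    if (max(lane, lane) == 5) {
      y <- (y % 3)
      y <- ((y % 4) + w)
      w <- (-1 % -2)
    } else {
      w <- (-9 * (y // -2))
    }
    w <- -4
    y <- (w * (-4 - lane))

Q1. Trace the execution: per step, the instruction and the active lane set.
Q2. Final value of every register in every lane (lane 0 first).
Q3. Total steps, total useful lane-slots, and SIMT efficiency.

step 0: y <- y                       11111111111111111111111111111111
step 1: eval (max(lane, lane) == 5)  11111111111111111111111111111111
step 2: y <- (y % 3)                 00000100000000000000000000000000
step 3: y <- ((y % 4) + w)           00000100000000000000000000000000
step 4: w <- (-1 % -2)               00000100000000000000000000000000
step 5: w <- (-9 * (y // -2))        11111011111111111111111111111111
step 6: w <- -4                      11111111111111111111111111111111
step 7: y <- (w * (-4 - lane))       11111111111111111111111111111111

Answer: 8 steps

w: -4,-4,-4,-4,-4,-4,-4,-4,-4,-4,-4,-4,-4,-4,-4,-4,-4,-4,-4,-4,-4,-4,-4,-4,-4,-4,-4,-4,-4,-4,-4,-4
y: 16,20,24,28,32,36,40,44,48,52,56,60,64,68,72,76,80,84,88,92,96,100,104,108,112,116,120,124,128,132,136,140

steps = 8; useful = 162; efficiency = 162/256 = 81/128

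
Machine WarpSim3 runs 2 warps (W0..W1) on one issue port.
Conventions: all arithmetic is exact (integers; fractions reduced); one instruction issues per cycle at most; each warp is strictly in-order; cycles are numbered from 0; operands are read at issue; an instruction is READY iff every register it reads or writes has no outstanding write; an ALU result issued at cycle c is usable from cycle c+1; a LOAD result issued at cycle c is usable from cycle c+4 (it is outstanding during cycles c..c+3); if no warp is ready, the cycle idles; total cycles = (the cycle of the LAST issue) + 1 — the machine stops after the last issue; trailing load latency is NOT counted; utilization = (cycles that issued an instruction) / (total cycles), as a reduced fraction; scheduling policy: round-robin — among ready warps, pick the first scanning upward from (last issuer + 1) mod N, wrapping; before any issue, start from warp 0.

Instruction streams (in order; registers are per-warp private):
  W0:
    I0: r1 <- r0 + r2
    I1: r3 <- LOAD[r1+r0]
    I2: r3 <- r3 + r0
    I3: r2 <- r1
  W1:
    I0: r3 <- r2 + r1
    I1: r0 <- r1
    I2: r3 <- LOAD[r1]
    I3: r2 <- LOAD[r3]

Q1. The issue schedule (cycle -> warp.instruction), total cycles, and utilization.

cycle 0: W0.I0
cycle 1: W1.I0
cycle 2: W0.I1
cycle 3: W1.I1
cycle 4: W1.I2
cycle 5: idle
cycle 6: W0.I2
cycle 7: W0.I3
cycle 8: W1.I3

Answer: 9 cycles, utilization 8/9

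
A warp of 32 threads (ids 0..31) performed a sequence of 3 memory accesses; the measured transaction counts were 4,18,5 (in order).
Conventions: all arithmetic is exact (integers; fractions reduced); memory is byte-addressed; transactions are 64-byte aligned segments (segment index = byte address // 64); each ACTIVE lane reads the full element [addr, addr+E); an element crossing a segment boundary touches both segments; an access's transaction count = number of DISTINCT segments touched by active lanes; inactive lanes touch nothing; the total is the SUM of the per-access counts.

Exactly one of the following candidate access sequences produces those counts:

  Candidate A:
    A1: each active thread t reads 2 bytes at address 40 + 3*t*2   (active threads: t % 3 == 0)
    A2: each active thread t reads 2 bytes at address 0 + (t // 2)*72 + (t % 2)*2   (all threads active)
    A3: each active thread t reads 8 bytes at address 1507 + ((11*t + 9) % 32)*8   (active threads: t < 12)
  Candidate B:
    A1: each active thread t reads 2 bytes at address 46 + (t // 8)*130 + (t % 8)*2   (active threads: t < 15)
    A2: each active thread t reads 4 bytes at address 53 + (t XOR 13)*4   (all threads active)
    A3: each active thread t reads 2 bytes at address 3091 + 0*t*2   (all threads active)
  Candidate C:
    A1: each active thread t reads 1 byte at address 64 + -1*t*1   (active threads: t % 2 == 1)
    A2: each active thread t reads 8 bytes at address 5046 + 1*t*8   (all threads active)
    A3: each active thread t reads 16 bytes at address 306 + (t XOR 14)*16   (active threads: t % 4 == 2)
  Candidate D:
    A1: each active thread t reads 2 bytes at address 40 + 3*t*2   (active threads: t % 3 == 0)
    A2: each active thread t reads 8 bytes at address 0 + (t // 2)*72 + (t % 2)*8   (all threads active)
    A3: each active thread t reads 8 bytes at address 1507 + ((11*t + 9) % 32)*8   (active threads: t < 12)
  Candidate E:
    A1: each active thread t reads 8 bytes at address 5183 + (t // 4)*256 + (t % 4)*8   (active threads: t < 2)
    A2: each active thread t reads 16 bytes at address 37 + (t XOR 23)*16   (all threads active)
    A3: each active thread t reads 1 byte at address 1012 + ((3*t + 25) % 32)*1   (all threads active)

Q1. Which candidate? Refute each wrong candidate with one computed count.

A: A2 gives 16 transactions, not 18
B: A1 gives 2 transactions, not 4
C: A1 gives 1 transaction, not 4
E: A1 gives 2 transactions, not 4
D: all counts match (4,18,5)

Answer: D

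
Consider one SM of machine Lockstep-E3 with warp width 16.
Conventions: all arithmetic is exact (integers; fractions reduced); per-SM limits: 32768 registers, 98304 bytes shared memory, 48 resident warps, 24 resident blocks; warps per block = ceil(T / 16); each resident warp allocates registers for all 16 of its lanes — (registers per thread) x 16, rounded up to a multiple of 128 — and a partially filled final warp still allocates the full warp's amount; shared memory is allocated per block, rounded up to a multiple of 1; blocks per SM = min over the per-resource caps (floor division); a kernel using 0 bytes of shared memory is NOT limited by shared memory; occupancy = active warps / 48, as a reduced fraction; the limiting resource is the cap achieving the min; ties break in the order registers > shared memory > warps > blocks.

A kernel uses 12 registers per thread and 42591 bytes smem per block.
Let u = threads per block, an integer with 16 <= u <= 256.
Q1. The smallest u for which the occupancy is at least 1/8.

Answer: u = 33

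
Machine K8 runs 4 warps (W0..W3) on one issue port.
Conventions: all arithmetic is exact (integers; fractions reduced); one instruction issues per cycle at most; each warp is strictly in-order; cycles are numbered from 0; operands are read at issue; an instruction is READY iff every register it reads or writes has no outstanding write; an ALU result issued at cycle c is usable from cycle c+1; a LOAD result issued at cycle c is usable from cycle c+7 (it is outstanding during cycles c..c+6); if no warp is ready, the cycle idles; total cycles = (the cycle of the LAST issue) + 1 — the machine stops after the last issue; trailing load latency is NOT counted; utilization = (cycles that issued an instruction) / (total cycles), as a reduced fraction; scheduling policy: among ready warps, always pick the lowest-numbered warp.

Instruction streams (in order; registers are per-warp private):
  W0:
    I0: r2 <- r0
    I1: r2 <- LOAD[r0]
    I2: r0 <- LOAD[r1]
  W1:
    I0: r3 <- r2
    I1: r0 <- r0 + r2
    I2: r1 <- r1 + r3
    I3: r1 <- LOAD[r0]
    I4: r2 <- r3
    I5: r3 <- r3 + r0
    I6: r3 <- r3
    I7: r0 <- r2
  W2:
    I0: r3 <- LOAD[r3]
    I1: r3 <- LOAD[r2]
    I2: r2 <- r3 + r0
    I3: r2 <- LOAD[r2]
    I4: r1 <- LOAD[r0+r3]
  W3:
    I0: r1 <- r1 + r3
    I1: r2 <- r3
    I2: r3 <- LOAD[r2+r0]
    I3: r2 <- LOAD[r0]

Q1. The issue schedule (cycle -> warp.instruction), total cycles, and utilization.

cycle 0: W0.I0
cycle 1: W0.I1
cycle 2: W0.I2
cycle 3: W1.I0
cycle 4: W1.I1
cycle 5: W1.I2
cycle 6: W1.I3
cycle 7: W1.I4
cycle 8: W1.I5
cycle 9: W1.I6
cycle 10: W1.I7
cycle 11: W2.I0
cycle 12: W3.I0
cycle 13: W3.I1
cycle 14: W3.I2
cycle 15: W3.I3
cycle 16: idle
cycle 17: idle
cycle 18: W2.I1
cycle 19: idle
cycle 20: idle
cycle 21: idle
cycle 22: idle
cycle 23: idle
cycle 24: idle
cycle 25: W2.I2
cycle 26: W2.I3
cycle 27: W2.I4

Answer: 28 cycles, utilization 5/7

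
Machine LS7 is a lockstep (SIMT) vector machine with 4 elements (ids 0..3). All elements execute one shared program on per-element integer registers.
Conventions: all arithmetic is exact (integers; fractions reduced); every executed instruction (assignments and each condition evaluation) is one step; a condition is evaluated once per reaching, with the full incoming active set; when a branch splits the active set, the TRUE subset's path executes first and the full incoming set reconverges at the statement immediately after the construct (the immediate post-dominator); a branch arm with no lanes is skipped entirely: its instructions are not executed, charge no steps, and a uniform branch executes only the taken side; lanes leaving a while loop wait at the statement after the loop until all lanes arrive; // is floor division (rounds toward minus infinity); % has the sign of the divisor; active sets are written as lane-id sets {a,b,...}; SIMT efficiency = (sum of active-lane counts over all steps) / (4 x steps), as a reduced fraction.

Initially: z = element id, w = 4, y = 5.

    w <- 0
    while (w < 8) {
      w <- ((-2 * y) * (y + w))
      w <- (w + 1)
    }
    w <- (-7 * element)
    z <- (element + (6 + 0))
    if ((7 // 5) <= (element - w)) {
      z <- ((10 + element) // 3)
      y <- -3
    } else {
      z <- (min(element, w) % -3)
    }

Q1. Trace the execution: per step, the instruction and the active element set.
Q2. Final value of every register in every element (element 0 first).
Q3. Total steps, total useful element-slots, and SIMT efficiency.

step 0: w <- 0                       {0,1,2,3}
step 1: eval (w < 8)                 {0,1,2,3}
step 2: w <- ((-2 * y) * (y + w))    {0,1,2,3}
step 3: w <- (w + 1)                 {0,1,2,3}
step 4: eval (w < 8)                 {0,1,2,3}
step 5: w <- ((-2 * y) * (y + w))    {0,1,2,3}
step 6: w <- (w + 1)                 {0,1,2,3}
step 7: eval (w < 8)                 {0,1,2,3}
step 8: w <- (-7 * element)          {0,1,2,3}
step 9: z <- (element + (6 + 0))     {0,1,2,3}
step 10: eval ((7 // 5) <= (element - w)) {0,1,2,3}
step 11: z <- ((10 + element) // 3)   {1,2,3}
step 12: y <- -3                      {1,2,3}
step 13: z <- (min(element, w) % -3)  {0}

Answer: 14 steps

z: 0,3,4,4
w: 0,-7,-14,-21
y: 5,-3,-3,-3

steps = 14; useful = 51; efficiency = 51/56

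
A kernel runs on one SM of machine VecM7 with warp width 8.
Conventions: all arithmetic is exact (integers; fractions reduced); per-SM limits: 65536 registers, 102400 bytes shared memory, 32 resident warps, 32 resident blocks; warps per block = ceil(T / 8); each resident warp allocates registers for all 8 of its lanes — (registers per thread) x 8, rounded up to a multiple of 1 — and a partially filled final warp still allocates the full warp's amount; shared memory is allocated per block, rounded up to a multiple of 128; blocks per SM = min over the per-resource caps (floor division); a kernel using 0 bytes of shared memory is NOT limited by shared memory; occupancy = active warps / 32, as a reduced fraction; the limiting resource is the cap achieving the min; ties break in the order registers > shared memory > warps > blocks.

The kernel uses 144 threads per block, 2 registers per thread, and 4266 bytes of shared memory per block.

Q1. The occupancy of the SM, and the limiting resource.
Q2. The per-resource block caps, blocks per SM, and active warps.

Answer: occupancy 9/16, limited by warps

registers: 227 blocks
shared memory: 23 blocks
warps: 1 block
blocks: 32 blocks

Answer: 1 block, 18 active warps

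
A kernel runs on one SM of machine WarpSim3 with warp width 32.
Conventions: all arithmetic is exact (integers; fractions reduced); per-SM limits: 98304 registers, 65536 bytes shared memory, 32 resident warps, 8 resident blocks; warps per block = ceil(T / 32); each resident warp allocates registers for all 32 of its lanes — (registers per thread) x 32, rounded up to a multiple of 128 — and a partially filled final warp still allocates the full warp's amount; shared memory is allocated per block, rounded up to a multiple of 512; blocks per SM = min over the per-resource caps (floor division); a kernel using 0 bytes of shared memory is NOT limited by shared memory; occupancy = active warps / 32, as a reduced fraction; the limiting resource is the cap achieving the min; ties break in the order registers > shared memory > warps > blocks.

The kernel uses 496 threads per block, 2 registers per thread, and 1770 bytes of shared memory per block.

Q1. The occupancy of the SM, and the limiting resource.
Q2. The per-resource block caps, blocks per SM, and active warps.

Answer: occupancy 1, limited by warps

registers: 48 blocks
shared memory: 32 blocks
warps: 2 blocks
blocks: 8 blocks

Answer: 2 blocks, 32 active warps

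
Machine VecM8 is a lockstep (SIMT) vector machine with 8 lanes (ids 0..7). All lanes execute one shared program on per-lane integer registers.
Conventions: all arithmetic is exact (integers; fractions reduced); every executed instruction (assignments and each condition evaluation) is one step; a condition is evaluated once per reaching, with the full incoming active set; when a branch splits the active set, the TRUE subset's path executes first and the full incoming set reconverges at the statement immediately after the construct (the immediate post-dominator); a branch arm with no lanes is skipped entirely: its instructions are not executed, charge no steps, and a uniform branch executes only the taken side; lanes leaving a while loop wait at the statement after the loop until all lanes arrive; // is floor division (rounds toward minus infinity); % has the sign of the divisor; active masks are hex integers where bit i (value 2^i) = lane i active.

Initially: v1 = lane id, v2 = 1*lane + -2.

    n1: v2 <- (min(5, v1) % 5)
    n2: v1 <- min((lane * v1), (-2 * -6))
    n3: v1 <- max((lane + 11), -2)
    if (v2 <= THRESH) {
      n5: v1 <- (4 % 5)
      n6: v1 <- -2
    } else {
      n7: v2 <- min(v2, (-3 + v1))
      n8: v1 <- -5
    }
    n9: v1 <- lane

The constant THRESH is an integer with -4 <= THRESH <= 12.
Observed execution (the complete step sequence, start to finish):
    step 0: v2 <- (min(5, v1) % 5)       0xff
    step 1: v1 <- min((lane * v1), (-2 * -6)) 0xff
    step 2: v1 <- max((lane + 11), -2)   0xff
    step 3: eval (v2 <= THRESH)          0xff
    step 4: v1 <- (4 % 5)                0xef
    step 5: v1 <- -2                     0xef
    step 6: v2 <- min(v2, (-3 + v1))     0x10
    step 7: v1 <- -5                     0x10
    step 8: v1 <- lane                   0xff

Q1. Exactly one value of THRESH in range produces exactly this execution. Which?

Answer: THRESH = 3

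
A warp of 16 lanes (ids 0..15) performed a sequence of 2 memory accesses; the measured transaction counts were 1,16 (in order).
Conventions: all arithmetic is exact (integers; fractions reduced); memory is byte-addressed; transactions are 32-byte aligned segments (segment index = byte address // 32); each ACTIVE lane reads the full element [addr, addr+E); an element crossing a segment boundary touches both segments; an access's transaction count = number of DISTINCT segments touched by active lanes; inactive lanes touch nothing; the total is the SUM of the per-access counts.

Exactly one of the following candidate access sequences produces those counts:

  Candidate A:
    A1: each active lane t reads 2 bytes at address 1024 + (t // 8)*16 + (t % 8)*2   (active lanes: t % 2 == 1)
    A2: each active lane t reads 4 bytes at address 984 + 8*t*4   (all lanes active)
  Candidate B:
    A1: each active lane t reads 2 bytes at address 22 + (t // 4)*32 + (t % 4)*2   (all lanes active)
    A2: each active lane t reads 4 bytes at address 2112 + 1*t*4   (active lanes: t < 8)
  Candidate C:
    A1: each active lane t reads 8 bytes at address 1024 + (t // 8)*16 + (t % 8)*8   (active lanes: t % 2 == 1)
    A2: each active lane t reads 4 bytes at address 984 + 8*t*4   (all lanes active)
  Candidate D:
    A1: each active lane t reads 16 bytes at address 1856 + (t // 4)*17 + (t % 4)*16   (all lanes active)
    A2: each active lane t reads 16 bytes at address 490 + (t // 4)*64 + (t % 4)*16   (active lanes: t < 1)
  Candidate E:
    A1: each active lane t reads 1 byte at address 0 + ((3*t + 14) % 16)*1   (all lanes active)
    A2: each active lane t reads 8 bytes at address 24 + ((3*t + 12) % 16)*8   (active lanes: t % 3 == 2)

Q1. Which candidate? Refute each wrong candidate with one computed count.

B: A1 gives 4 transactions, not 1
C: A1 gives 3 transactions, not 1
D: A1 gives 4 transactions, not 1
E: A2 gives 4 transactions, not 16
A: all counts match (1,16)

Answer: A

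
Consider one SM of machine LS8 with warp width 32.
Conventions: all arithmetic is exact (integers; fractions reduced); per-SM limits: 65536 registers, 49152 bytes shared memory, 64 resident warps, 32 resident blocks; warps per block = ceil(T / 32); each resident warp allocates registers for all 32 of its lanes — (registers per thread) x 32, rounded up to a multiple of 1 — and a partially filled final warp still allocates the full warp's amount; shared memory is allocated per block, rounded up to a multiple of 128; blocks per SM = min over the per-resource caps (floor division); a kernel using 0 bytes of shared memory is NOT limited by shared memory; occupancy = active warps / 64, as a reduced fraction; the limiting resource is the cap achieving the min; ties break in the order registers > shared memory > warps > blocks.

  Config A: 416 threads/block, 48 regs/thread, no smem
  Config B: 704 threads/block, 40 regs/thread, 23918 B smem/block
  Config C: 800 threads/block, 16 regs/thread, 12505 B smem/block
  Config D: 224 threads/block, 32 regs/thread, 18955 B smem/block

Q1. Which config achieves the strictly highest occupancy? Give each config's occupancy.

occupancies: A 39/64, B 11/16, C 25/32, D 7/32

Answer: C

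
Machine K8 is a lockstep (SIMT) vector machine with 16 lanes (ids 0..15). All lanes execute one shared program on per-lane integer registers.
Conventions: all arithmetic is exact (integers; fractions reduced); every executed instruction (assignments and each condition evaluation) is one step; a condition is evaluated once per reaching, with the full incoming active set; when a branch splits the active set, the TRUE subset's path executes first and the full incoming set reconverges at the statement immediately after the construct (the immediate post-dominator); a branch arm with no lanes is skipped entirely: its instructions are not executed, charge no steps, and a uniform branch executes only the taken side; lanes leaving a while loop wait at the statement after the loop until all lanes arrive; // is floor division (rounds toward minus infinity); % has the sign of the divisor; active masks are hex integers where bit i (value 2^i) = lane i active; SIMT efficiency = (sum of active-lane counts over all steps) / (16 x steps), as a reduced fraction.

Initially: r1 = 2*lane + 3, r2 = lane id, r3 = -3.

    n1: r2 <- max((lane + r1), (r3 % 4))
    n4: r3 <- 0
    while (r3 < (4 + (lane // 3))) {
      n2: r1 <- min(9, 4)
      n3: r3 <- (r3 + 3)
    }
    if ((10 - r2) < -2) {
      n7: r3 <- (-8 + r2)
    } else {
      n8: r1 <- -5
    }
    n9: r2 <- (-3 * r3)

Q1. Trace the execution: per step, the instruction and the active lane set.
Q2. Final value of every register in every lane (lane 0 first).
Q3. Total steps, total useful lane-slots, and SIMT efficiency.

step 0: r2 <- max((lane + r1), (r3 % 4)) 0xffff
step 1: r3 <- 0                      0xffff
step 2: eval (r3 < (4 + (lane // 3))) 0xffff
step 3: r1 <- min(9, 4)              0xffff
step 4: r3 <- (r3 + 3)               0xffff
step 5: eval (r3 < (4 + (lane // 3))) 0xffff
step 6: r1 <- min(9, 4)              0xffff
step 7: r3 <- (r3 + 3)               0xffff
step 8: eval (r3 < (4 + (lane // 3))) 0xffff
step 9: r1 <- min(9, 4)              0xfe00
step 10: r3 <- (r3 + 3)               0xfe00
step 11: eval (r3 < (4 + (lane // 3))) 0xfe00
step 12: eval ((10 - r2) < -2)        0xffff
step 13: r3 <- (-8 + r2)              0xfff0
step 14: r1 <- -5                     0x000f
step 15: r2 <- (-3 * r3)              0xffff

Answer: 16 steps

r1: -5,-5,-5,-5,4,4,4,4,4,4,4,4,4,4,4,4
r2: -18,-18,-18,-18,-21,-30,-39,-48,-57,-66,-75,-84,-93,-102,-111,-120
r3: 6,6,6,6,7,10,13,16,19,22,25,28,31,34,37,40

steps = 16; useful = 213; efficiency = 213/256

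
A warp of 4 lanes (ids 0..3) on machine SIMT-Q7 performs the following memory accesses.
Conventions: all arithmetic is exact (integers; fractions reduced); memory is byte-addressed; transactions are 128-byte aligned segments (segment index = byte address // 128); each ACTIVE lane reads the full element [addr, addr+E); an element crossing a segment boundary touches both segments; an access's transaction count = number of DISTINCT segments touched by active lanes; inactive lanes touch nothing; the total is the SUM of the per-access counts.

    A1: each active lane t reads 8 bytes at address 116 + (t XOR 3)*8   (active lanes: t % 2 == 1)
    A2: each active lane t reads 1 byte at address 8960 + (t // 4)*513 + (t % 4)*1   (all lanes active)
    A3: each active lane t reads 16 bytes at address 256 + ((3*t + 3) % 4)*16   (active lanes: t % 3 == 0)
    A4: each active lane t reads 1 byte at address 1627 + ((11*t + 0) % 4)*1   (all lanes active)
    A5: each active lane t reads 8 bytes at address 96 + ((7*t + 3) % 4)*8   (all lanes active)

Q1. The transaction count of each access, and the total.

A1: 2 transactions
A2: 1 transaction
A3: 1 transaction
A4: 1 transaction
A5: 1 transaction

Answer: 2,1,1,1,1; total 6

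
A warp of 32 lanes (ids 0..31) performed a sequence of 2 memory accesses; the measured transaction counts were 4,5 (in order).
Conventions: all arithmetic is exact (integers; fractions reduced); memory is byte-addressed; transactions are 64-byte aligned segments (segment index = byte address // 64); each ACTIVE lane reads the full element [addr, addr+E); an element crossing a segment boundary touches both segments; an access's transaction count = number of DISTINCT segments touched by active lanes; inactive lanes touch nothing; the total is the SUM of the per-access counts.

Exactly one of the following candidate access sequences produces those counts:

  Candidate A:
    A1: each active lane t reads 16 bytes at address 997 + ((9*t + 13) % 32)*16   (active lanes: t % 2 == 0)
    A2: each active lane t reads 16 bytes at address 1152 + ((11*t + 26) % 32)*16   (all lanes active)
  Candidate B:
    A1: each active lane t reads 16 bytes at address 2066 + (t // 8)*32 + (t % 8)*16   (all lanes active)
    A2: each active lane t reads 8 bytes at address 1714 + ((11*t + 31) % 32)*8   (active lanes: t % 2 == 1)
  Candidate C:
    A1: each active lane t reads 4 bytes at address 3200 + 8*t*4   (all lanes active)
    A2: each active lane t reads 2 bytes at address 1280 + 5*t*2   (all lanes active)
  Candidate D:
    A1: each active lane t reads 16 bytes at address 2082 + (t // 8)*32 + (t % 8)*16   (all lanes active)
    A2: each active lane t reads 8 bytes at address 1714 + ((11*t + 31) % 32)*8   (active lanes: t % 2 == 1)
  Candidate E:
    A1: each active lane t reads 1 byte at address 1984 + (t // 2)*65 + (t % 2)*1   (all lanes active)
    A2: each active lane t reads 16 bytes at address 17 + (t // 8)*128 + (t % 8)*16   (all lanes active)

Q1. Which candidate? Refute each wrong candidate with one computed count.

A: A1 gives 9 transactions, not 4
C: A1 gives 16 transactions, not 4
D: A1 gives 5 transactions, not 4
E: A1 gives 16 transactions, not 4
B: all counts match (4,5)

Answer: B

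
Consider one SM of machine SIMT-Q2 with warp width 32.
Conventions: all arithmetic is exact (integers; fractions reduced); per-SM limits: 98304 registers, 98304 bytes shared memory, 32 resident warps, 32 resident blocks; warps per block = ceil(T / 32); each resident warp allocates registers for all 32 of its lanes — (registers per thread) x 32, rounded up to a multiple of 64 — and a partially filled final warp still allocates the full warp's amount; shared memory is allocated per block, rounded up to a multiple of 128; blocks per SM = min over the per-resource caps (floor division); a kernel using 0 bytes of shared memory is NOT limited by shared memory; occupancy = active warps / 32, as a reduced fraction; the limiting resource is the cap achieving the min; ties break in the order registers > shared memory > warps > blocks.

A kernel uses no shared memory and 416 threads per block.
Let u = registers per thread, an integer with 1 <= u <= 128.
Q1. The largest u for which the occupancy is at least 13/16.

Answer: u = 118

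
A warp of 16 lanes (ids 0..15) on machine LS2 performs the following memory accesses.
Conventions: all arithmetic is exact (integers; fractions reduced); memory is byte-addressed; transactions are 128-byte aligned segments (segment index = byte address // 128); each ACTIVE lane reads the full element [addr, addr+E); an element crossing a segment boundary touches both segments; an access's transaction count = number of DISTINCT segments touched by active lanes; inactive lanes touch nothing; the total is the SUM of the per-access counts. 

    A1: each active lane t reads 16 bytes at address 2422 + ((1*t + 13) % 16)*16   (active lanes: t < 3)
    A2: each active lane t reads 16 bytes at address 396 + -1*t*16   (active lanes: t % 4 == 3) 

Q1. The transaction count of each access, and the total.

A1: 1 transaction
A2: 2 transactions

Answer: 1,2; total 3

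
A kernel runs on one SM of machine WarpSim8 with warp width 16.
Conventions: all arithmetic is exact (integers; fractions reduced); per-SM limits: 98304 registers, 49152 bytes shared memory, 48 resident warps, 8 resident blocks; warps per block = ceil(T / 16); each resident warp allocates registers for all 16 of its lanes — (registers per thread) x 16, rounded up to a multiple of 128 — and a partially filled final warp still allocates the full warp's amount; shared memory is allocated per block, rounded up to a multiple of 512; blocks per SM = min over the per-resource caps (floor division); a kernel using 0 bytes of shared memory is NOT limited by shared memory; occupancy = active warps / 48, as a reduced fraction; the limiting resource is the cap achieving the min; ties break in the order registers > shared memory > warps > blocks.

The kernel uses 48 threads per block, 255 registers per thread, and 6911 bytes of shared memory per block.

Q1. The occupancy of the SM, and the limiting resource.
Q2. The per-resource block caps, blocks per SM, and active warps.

Answer: occupancy 3/8, limited by shared memory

registers: 8 blocks
shared memory: 6 blocks
warps: 16 blocks
blocks: 8 blocks

Answer: 6 blocks, 18 active warps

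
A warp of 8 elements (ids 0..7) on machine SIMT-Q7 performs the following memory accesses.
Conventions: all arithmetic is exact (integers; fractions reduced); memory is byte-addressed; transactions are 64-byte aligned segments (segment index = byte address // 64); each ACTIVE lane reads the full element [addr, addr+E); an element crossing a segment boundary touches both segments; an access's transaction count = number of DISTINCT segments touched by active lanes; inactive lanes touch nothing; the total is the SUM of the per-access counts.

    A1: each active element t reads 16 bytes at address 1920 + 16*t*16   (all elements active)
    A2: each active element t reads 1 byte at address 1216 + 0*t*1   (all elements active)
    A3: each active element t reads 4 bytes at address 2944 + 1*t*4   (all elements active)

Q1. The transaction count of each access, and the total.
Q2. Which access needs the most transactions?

A1: 8 transactions
A2: 1 transaction
A3: 1 transaction

Answer: 8,1,1; total 10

Answer: A1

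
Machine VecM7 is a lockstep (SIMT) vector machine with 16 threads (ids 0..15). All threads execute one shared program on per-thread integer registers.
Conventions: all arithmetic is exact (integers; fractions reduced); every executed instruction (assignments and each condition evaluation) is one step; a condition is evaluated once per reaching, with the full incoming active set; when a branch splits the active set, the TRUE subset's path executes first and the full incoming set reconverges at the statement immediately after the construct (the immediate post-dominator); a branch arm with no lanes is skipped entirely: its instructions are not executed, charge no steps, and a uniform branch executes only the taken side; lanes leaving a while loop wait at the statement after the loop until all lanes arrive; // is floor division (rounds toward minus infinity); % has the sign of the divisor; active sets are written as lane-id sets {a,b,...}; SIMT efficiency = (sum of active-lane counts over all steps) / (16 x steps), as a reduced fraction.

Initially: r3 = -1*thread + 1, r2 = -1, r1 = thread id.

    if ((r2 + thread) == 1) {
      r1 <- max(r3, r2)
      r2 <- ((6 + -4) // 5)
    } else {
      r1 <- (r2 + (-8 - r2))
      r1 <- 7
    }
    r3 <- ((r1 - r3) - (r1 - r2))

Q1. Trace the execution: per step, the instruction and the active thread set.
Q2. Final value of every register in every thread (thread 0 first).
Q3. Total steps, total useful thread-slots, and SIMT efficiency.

step 0: eval ((r2 + thread) == 1)    {0,1,2,3,4,5,6,7,8,9,10,11,12,13,14,15}
step 1: r1 <- max(r3, r2)            {2}
step 2: r2 <- ((6 + -4) // 5)        {2}
step 3: r1 <- (r2 + (-8 - r2))       {0,1,3,4,5,6,7,8,9,10,11,12,13,14,15}
step 4: r1 <- 7                      {0,1,3,4,5,6,7,8,9,10,11,12,13,14,15}
step 5: r3 <- ((r1 - r3) - (r1 - r2)) {0,1,2,3,4,5,6,7,8,9,10,11,12,13,14,15}

Answer: 6 steps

r3: -2,-1,1,1,2,3,4,5,6,7,8,9,10,11,12,13
r2: -1,-1,0,-1,-1,-1,-1,-1,-1,-1,-1,-1,-1,-1,-1,-1
r1: 7,7,-1,7,7,7,7,7,7,7,7,7,7,7,7,7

steps = 6; useful = 64; efficiency = 64/96 = 2/3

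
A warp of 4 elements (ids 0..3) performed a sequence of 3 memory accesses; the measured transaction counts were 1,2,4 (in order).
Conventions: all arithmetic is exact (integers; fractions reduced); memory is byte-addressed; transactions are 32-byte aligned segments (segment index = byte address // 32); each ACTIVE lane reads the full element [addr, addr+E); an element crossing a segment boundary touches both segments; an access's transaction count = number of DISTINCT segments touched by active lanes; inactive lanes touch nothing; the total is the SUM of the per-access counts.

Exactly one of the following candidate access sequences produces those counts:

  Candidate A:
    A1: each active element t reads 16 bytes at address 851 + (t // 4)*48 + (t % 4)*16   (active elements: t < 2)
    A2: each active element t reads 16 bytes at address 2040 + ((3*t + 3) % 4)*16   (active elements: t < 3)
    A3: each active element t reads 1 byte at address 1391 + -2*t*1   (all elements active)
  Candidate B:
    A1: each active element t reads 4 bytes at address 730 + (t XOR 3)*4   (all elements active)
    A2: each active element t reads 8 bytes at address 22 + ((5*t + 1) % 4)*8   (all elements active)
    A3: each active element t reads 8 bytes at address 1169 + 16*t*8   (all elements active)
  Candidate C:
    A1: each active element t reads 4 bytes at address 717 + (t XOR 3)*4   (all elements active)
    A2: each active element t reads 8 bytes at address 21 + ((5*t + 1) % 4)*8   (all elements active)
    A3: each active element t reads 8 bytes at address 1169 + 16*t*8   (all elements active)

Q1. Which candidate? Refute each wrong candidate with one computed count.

A: A1 gives 2 transactions, not 1
B: A1 gives 2 transactions, not 1
C: all counts match (1,2,4)

Answer: C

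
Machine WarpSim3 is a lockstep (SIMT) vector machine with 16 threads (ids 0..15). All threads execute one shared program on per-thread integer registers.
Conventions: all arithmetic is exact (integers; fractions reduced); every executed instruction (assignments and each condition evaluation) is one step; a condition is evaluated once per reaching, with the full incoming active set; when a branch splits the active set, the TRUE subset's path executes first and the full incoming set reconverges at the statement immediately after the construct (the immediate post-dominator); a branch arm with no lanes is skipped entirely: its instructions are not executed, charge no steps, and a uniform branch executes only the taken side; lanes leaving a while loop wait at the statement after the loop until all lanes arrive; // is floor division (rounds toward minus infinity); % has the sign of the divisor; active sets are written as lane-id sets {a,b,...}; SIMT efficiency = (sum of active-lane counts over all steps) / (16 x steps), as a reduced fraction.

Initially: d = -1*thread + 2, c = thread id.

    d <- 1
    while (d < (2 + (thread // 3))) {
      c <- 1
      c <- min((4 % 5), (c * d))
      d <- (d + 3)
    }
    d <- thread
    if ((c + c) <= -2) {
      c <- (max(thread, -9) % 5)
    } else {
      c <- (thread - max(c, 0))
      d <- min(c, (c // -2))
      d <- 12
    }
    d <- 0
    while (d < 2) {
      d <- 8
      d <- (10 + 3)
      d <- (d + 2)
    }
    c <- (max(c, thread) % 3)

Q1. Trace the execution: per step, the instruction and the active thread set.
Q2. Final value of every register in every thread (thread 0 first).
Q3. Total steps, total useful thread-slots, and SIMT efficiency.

step 0: d <- 1                       {0,1,2,3,4,5,6,7,8,9,10,11,12,13,14,15}
step 1: eval (d < (2 + (thread // 3))) {0,1,2,3,4,5,6,7,8,9,10,11,12,13,14,15}
step 2: c <- 1                       {0,1,2,3,4,5,6,7,8,9,10,11,12,13,14,15}
step 3: c <- min((4 % 5), (c * d))   {0,1,2,3,4,5,6,7,8,9,10,11,12,13,14,15}
step 4: d <- (d + 3)                 {0,1,2,3,4,5,6,7,8,9,10,11,12,13,14,15}
step 5: eval (d < (2 + (thread // 3))) {0,1,2,3,4,5,6,7,8,9,10,11,12,13,14,15}
step 6: c <- 1                       {9,10,11,12,13,14,15}
step 7: c <- min((4 % 5), (c * d))   {9,10,11,12,13,14,15}
step 8: d <- (d + 3)                 {9,10,11,12,13,14,15}
step 9: eval (d < (2 + (thread // 3))) {9,10,11,12,13,14,15}
step 10: d <- thread                  {0,1,2,3,4,5,6,7,8,9,10,11,12,13,14,15}
step 11: eval ((c + c) <= -2)         {0,1,2,3,4,5,6,7,8,9,10,11,12,13,14,15}
step 12: c <- (thread - max(c, 0))    {0,1,2,3,4,5,6,7,8,9,10,11,12,13,14,15}
step 13: d <- min(c, (c // -2))       {0,1,2,3,4,5,6,7,8,9,10,11,12,13,14,15}
step 14: d <- 12                      {0,1,2,3,4,5,6,7,8,9,10,11,12,13,14,15}
step 15: d <- 0                       {0,1,2,3,4,5,6,7,8,9,10,11,12,13,14,15}
step 16: eval (d < 2)                 {0,1,2,3,4,5,6,7,8,9,10,11,12,13,14,15}
step 17: d <- 8                       {0,1,2,3,4,5,6,7,8,9,10,11,12,13,14,15}
step 18: d <- (10 + 3)                {0,1,2,3,4,5,6,7,8,9,10,11,12,13,14,15}
step 19: d <- (d + 2)                 {0,1,2,3,4,5,6,7,8,9,10,11,12,13,14,15}
step 20: eval (d < 2)                 {0,1,2,3,4,5,6,7,8,9,10,11,12,13,14,15}
step 21: c <- (max(c, thread) % 3)    {0,1,2,3,4,5,6,7,8,9,10,11,12,13,14,15}

Answer: 22 steps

d: 15,15,15,15,15,15,15,15,15,15,15,15,15,15,15,15
c: 0,1,2,0,1,2,0,1,2,0,1,2,0,1,2,0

steps = 22; useful = 316; efficiency = 316/352 = 79/88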